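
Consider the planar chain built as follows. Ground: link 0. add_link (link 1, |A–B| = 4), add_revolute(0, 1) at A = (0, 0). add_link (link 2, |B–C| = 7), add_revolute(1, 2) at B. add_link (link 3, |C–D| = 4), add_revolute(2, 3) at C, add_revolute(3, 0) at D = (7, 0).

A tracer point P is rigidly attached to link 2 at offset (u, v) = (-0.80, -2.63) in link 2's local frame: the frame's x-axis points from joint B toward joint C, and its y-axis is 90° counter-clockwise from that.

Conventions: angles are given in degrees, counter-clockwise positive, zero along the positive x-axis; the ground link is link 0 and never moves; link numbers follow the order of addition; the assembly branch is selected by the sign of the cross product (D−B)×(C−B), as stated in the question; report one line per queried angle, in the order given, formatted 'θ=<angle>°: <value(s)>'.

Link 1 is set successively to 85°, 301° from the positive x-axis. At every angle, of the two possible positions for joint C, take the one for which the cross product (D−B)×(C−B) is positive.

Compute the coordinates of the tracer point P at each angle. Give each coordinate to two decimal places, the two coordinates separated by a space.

A=(0,0), D=(7.00,0)
θ=85°: B = A + 4.00·(cos85°, sin85°) = (0.3486, 3.9848)
θ=85°: |BD| = 7.7537
θ=85°: circle(B,7.00) ∩ circle(D,4.00): a=6.0049, h=3.5975
θ=85°:   candidates: C₊=(7.3486,3.9848) cross=27.893; C₋=(3.6510,-2.1873) cross=-27.893
θ=85°:   branch + wants cross > 0 → take C=(7.3486,3.9848) (cross=27.893)
θ=85°: ex = (C−B)/|BC| = (1.0000,0.0000); ey = (-0.0000,1.0000)
θ=85°: P = B + -0.80·ex + -2.63·ey = (-0.4514,1.3548)
θ=301°: B = A + 4.00·(cos301°, sin301°) = (2.0602, -3.4287)
θ=301°: |BD| = 6.0131
θ=301°: circle(B,7.00) ∩ circle(D,4.00): a=5.7506, h=3.9914
θ=301°:   candidates: C₊=(4.5084,3.1292) cross=24.001; C₋=(9.0602,-3.4287) cross=-24.001
θ=301°:   branch + wants cross > 0 → take C=(4.5084,3.1292) (cross=24.001)
θ=301°: ex = (C−B)/|BC| = (0.3498,0.9368); ey = (-0.9368,0.3498)
θ=301°: P = B + -0.80·ex + -2.63·ey = (4.2442,-5.0980)

θ=85°: -0.45 1.35
θ=301°: 4.24 -5.10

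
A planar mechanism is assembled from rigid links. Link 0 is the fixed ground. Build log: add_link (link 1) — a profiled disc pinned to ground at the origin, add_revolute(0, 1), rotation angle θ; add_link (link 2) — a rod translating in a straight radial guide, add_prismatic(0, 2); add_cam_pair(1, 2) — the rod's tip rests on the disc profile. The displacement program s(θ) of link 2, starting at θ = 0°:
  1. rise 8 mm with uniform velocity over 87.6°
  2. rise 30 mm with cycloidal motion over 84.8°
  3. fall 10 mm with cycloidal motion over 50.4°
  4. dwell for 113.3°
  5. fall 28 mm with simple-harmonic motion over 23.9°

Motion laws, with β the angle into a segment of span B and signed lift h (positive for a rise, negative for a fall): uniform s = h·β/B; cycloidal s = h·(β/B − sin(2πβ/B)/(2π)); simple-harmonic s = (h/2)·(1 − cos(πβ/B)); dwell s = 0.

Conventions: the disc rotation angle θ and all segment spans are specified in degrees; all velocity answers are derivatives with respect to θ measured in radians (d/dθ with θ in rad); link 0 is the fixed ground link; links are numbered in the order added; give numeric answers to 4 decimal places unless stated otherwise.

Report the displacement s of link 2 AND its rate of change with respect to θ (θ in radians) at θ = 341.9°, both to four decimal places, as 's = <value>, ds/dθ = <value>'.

seg 1 [0°–87.6°] uniform, h=8: full span → s += 8 → s = 8.0000
seg 2 [87.6°–172.4°] cycloidal, h=30: full span → s += 30 → s = 38.0000
seg 3 [172.4°–222.8°] cycloidal, h=-10: full span → s += -10 → s = 28.0000
seg 4 [222.8°–336.1°] dwell: s stays 28.0000
seg 5 [336.1°–360°] simple-harmonic, h=-28: θ=341.9° here. β=5.8, B=23.9. -28/2·(1 − cos(π·0.2427)) = -3.8754 → s = 24.1246
velocity in seg [336.1°–360°] (simple-harmonic), θ in radians: β = 5.8° = 0.1012 rad, B = 23.9° = 0.4171 rad; ds/dθ = (πh/(2B)) sin(πβ/B) = (π·(-28)/(2·0.4171)) sin(π·0.2427) = -72.822238 mm/rad

s = 24.1246, ds/dθ = -72.8222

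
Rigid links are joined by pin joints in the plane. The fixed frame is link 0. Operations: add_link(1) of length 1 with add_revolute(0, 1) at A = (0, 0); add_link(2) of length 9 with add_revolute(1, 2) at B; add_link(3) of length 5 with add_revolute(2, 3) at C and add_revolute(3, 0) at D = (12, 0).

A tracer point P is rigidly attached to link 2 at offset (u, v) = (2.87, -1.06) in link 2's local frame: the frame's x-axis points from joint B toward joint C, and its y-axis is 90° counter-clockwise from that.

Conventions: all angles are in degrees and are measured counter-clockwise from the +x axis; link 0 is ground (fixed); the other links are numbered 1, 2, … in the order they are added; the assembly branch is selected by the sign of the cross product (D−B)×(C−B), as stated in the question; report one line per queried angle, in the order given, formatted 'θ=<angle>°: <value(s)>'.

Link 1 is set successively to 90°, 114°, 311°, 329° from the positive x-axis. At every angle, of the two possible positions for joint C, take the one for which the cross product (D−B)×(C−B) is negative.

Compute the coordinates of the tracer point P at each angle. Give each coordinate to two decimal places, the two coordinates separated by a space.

A=(0,0), D=(12.00,0)
θ=90°: B = A + 1.00·(cos90°, sin90°) = (0.0000, 1.0000)
θ=90°: |BD| = 12.0416
θ=90°: circle(B,9.00) ∩ circle(D,5.00): a=8.3461, h=3.3680
θ=90°:   candidates: C₊=(8.5969,3.6632) cross=40.556; C₋=(8.0375,-3.0494) cross=-40.556
θ=90°:   branch - wants cross < 0 → take C=(8.0375,-3.0494) (cross=-40.556)
θ=90°: ex = (C−B)/|BC| = (0.8931,-0.4499); ey = (0.4499,0.8931)
θ=90°: P = B + 2.87·ex + -1.06·ey = (2.0862,-1.2380)
θ=114°: B = A + 1.00·(cos114°, sin114°) = (-0.4067, 0.9135)
θ=114°: |BD| = 12.4403
θ=114°: circle(B,9.00) ∩ circle(D,5.00): a=8.4709, h=3.0403
θ=114°:   candidates: C₊=(8.2646,3.3236) cross=37.823; C₋=(7.8180,-2.7406) cross=-37.823
θ=114°:   branch - wants cross < 0 → take C=(7.8180,-2.7406) (cross=-37.823)
θ=114°: ex = (C−B)/|BC| = (0.9139,-0.4060); ey = (0.4060,0.9139)
θ=114°: P = B + 2.87·ex + -1.06·ey = (1.7857,-1.2204)
θ=311°: B = A + 1.00·(cos311°, sin311°) = (0.6561, -0.7547)
θ=311°: |BD| = 11.3690
θ=311°: circle(B,9.00) ∩ circle(D,5.00): a=8.1473, h=3.8237
θ=311°:   candidates: C₊=(8.5316,3.6014) cross=43.472; C₋=(9.0393,-4.0291) cross=-43.472
θ=311°:   branch - wants cross < 0 → take C=(9.0393,-4.0291) (cross=-43.472)
θ=311°: ex = (C−B)/|BC| = (0.9315,-0.3638); ey = (0.3638,0.9315)
θ=311°: P = B + 2.87·ex + -1.06·ey = (2.9437,-2.7862)
θ=329°: B = A + 1.00·(cos329°, sin329°) = (0.8572, -0.5150)
θ=329°: |BD| = 11.1547
θ=329°: circle(B,9.00) ∩ circle(D,5.00): a=8.0875, h=3.9487
θ=329°:   candidates: C₊=(8.7537,3.8029) cross=44.047; C₋=(9.1184,-4.0861) cross=-44.047
θ=329°:   branch - wants cross < 0 → take C=(9.1184,-4.0861) (cross=-44.047)
θ=329°: ex = (C−B)/|BC| = (0.9179,-0.3968); ey = (0.3968,0.9179)
θ=329°: P = B + 2.87·ex + -1.06·ey = (3.0710,-2.6268)

θ=90°: 2.09 -1.24
θ=114°: 1.79 -1.22
θ=311°: 2.94 -2.79
θ=329°: 3.07 -2.63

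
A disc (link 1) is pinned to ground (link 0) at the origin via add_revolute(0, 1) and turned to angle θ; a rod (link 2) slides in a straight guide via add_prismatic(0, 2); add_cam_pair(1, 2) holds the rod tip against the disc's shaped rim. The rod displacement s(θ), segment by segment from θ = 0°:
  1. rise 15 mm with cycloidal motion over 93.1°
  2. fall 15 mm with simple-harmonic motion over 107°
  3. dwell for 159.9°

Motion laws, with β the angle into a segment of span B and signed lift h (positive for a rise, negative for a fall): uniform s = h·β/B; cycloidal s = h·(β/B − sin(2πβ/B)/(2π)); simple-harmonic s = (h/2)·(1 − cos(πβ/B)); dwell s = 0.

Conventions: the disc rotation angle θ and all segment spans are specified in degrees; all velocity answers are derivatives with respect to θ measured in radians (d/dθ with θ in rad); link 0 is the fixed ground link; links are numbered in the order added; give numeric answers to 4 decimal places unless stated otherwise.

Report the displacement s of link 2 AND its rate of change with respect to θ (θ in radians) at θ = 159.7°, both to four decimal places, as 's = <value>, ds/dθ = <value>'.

segment 1 (0° to 93.1°, cycloidal, h = 15) is passed completely: s = 0.0000 + (15) = 15.0000
θ = 159.7° falls in segment 2 (93.1° to 200.1°, simple-harmonic, h = -15): β = 159.7 − 93.1 = 66.6°, B = 107°; Δs = -15/2·(1 − cos(π·0.6224)) = -10.3141; s = 15.0000 − 10.3141 = 4.6859
velocity in seg [93.1°–200.1°] (simple-harmonic), θ in radians: β = 66.6° = 1.1624 rad, B = 107° = 1.8675 rad; ds/dθ = (πh/(2B)) sin(πβ/B) = (π·(-15)/(2·1.8675)) sin(π·0.6224) = -11.695028 mm/rad

s = 4.6859, ds/dθ = -11.6950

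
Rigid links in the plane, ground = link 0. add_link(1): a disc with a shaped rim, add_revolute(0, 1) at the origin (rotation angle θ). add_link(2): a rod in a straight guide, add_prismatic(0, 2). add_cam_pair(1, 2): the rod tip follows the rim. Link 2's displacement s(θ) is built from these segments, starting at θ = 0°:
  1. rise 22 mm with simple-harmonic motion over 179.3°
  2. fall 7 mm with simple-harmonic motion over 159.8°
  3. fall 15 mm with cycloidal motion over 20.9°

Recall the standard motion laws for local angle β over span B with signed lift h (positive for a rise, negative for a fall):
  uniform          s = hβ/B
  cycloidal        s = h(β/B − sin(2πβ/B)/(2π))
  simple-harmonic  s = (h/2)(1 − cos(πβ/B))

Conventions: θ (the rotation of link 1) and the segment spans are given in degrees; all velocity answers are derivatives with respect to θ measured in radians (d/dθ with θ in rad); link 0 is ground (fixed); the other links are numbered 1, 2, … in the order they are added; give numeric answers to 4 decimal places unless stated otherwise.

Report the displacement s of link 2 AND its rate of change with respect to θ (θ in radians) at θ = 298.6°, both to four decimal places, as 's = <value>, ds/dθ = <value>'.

segment 1 (0° to 179.3°, simple-harmonic, h = 22) is passed completely: s = 0.0000 + (22) = 22.0000
θ = 298.6° falls in segment 2 (179.3° to 339.1°, simple-harmonic, h = -7): β = 298.6 − 179.3 = 119.3°, B = 159.8°; Δs = -7/2·(1 − cos(π·0.7466)) = -5.9480; s = 22.0000 − 5.9480 = 16.0520
velocity in seg [179.3°–339.1°] (simple-harmonic), θ in radians: β = 119.3° = 2.0822 rad, B = 159.8° = 2.7890 rad; ds/dθ = (πh/(2B)) sin(πβ/B) = (π·(-7)/(2·2.7890)) sin(π·0.7466) = -2.817697 mm/rad

s = 16.0520, ds/dθ = -2.8177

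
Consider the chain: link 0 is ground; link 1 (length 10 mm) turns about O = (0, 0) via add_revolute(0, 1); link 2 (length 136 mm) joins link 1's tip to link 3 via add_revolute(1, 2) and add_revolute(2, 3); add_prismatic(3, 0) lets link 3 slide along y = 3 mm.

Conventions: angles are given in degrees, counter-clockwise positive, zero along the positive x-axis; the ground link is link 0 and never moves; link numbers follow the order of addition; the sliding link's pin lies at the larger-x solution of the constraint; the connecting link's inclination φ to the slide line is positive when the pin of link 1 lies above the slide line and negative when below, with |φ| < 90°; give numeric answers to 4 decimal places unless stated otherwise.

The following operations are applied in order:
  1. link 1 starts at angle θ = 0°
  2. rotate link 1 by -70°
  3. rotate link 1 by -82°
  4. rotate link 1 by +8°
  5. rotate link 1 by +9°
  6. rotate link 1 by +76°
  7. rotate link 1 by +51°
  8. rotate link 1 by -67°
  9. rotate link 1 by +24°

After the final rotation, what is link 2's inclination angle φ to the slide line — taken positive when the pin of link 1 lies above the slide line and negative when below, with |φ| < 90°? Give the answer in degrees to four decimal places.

geometry: r = 10 mm, L = 136 mm, e = 3 mm; θ starts at 0°
rotate link 1 by -70°: θ ← 0° -70° = -70°
rotate link 1 by -82°: θ ← -70° -82° = -152°
rotate link 1 by +8°: θ ← -152° +8° = -144°
rotate link 1 by +9°: θ ← -144° +9° = -135°
rotate link 1 by +76°: θ ← -135° +76° = -59°
rotate link 1 by +51°: θ ← -59° +51° = -8°
rotate link 1 by -67°: θ ← -8° -67° = -75°
rotate link 1 by +24°: θ ← -75° +24° = -51°
h = r sin θ − e = -7.771460 − 3 = -10.771460
sin φ = h / L = -10.771460 / 136 = -0.07920191
φ = arcsin(-0.07920191) = -4.542693°

-4.5427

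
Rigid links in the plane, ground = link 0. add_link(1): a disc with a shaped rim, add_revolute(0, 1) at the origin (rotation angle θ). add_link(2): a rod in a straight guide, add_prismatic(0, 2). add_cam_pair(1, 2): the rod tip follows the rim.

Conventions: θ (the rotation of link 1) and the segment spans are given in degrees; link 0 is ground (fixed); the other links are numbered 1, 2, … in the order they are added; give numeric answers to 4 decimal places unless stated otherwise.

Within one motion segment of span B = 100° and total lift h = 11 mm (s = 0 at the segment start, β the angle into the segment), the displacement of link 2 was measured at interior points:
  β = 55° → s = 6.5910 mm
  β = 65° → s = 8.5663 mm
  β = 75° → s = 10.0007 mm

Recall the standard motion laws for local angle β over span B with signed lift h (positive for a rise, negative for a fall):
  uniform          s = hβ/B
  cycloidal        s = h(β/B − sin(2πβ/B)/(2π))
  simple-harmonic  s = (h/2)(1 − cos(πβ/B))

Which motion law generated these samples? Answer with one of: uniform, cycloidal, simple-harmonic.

candidates at β/B = r: uniform s = h·r (linear in β); cycloidal s = h·(r − sin(2πr)/(2π)); simple-harmonic s = (h/2)(1 − cos(πr))
β=55°: printed 6.5910 | uniform 6.0500, cycloidal 6.5910, simple-harmonic 6.3604
β=65°: printed 8.5663 | uniform 7.1500, cycloidal 8.5663, simple-harmonic 7.9969
β=75°: printed 10.0007 | uniform 8.2500, cycloidal 10.0007, simple-harmonic 9.3891
only one law matches every sample → cycloidal

cycloidal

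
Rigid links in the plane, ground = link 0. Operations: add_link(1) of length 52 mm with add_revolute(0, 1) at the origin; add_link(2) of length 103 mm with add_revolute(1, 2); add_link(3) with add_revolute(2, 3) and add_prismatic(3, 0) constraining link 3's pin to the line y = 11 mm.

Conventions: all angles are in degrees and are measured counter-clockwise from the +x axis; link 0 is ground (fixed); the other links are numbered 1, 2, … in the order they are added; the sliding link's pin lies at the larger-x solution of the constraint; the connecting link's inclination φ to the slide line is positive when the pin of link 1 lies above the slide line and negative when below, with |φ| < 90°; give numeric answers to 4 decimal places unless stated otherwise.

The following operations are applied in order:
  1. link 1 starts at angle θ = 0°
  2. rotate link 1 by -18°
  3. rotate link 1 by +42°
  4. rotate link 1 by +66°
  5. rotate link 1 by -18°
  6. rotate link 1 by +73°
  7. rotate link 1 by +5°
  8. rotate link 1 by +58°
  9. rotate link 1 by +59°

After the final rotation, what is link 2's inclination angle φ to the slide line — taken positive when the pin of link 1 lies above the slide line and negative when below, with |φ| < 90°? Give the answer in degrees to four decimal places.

geometry: r = 52 mm, L = 103 mm, e = 11 mm; θ starts at 0°
rotate link 1 by -18°: θ ← 0° -18° = -18°
rotate link 1 by +42°: θ ← -18° +42° = 24°
rotate link 1 by +66°: θ ← 24° +66° = 90°
rotate link 1 by -18°: θ ← 90° -18° = 72°
rotate link 1 by +73°: θ ← 72° +73° = 145°
rotate link 1 by +5°: θ ← 145° +5° = 150°
rotate link 1 by +58°: θ ← 150° +58° = 208°
rotate link 1 by +59°: θ ← 208° +59° = 267°
h = r sin θ − e = -51.928736 − 11 = -62.928736
sin φ = h / L = -62.928736 / 103 = -0.61095860
φ = arcsin(-0.61095860) = -37.658848°

-37.6588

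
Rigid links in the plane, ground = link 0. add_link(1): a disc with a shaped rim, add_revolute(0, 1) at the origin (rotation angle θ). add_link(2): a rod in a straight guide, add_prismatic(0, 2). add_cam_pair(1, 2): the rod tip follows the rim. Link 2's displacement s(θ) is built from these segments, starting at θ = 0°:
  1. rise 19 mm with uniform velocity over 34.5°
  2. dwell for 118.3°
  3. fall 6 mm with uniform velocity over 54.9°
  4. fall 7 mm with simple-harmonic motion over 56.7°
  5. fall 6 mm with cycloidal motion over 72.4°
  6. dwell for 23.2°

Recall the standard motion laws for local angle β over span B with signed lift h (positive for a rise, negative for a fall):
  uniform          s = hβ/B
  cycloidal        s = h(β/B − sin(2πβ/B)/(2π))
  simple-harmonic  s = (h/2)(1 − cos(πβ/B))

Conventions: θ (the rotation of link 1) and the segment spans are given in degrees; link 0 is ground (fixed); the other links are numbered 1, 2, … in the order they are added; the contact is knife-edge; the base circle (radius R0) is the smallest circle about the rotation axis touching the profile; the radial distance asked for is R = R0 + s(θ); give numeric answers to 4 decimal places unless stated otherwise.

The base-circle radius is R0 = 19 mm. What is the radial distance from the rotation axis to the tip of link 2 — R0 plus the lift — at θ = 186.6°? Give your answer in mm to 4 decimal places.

segment 1 (0° to 34.5°, uniform, h = 19) is passed completely: s = 0.0000 + (19) = 19.0000
segment 2 (34.5° to 152.8°, dwell): s unchanged at 19.0000
θ = 186.6° falls in segment 3 (152.8° to 207.7°, uniform, h = -6): β = 186.6 − 152.8 = 33.8°, B = 54.9°; Δs = -6·33.8/54.9 = -3.6940; s = 19.0000 − 3.6940 = 15.3060
R = R0 + s = 19 + 15.3060 = 34.3060

34.3060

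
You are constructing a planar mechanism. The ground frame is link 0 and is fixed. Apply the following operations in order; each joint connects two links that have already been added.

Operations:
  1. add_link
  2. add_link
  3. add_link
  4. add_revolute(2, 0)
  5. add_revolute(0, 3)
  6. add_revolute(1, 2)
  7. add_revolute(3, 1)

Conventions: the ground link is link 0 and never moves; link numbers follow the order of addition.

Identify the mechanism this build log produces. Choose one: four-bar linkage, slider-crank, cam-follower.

links: 4 (incl. ground); joints: 4 revolute, 0 prismatic, 0 higher (cam) pair, forming one closed loop
4 links in a single 4R loop → four-bar linkage

four-bar linkage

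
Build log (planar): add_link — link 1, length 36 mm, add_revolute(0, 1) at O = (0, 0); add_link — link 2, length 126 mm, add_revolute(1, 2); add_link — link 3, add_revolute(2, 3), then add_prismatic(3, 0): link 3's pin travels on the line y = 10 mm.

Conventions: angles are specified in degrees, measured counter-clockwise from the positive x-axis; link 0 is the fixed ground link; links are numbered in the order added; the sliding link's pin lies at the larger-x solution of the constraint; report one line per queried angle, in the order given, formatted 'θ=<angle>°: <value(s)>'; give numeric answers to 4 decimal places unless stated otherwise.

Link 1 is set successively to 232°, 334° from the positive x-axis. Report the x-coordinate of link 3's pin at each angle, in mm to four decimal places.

geometry: r = 36 mm, L = 126 mm, e = 10 mm
θ=232°: crank pin P = (r cos θ, r sin θ) = (-22.163813, -28.368387)
θ=232°: h = r sin θ − e = -28.368387 − 10 = -38.368387
θ=232°: x = r cos θ + √(L² − h²) = -22.163813 + 120.016111 = 97.852298
θ=334°: crank pin P = (r cos θ, r sin θ) = (32.356586, -15.781361)
θ=334°: h = r sin θ − e = -15.781361 − 10 = -25.781361
θ=334°: x = r cos θ + √(L² − h²) = 32.356586 + 123.334186 = 155.690772

θ=232°: 97.8523
θ=334°: 155.6908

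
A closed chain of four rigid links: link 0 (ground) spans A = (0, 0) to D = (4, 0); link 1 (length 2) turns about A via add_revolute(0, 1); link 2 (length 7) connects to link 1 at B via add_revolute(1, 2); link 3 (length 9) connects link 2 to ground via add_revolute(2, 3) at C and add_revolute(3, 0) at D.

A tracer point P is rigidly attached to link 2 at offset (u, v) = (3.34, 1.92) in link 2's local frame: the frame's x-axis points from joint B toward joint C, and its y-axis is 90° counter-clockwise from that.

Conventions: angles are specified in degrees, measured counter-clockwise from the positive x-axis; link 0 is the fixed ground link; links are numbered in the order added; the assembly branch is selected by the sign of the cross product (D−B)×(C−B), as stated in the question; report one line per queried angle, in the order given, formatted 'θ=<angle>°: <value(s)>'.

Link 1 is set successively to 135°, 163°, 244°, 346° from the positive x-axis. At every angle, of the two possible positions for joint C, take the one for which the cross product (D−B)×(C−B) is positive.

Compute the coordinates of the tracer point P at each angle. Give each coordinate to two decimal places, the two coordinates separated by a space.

A=(0,0), D=(4.00,0)
θ=135°: B = A + 2.00·(cos135°, sin135°) = (-1.4142, 1.4142)
θ=135°: |BD| = 5.5959
θ=135°: circle(B,7.00) ∩ circle(D,9.00): a=-0.0613, h=6.9997
θ=135°:   candidates: C₊=(0.2955,8.2022) cross=39.170; C₋=(-3.2425,-5.3428) cross=-39.170
θ=135°:   branch + wants cross > 0 → take C=(0.2955,8.2022) (cross=39.170)
θ=135°: ex = (C−B)/|BC| = (0.2442,0.9697); ey = (-0.9697,0.2442)
θ=135°: P = B + 3.34·ex + 1.92·ey = (-2.4603,5.1220)
θ=163°: B = A + 2.00·(cos163°, sin163°) = (-1.9126, 0.5847)
θ=163°: |BD| = 5.9415
θ=163°: circle(B,7.00) ∩ circle(D,9.00): a=0.2778, h=6.9945
θ=163°:   candidates: C₊=(-0.9478,7.5179) cross=41.557; C₋=(-2.3246,-6.4031) cross=-41.557
θ=163°:   branch + wants cross > 0 → take C=(-0.9478,7.5179) (cross=41.557)
θ=163°: ex = (C−B)/|BC| = (0.1378,0.9905); ey = (-0.9905,0.1378)
θ=163°: P = B + 3.34·ex + 1.92·ey = (-3.3539,4.1575)
θ=244°: B = A + 2.00·(cos244°, sin244°) = (-0.8767, -1.7976)
θ=244°: |BD| = 5.1975
θ=244°: circle(B,7.00) ∩ circle(D,9.00): a=-0.4797, h=6.9835
θ=244°:   candidates: C₊=(-3.7421,4.5891) cross=36.297; C₋=(1.0885,-8.5161) cross=-36.297
θ=244°:   branch + wants cross > 0 → take C=(-3.7421,4.5891) (cross=36.297)
θ=244°: ex = (C−B)/|BC| = (-0.4093,0.9124); ey = (-0.9124,-0.4093)
θ=244°: P = B + 3.34·ex + 1.92·ey = (-3.9957,0.4638)
θ=346°: B = A + 2.00·(cos346°, sin346°) = (1.9406, -0.4838)
θ=346°: |BD| = 2.1155
θ=346°: circle(B,7.00) ∩ circle(D,9.00): a=-6.5055, h=2.5842
θ=346°:   candidates: C₊=(-4.9835,0.5439) cross=5.467; C₋=(-3.8015,-4.4874) cross=-5.467
θ=346°:   branch + wants cross > 0 → take C=(-4.9835,0.5439) (cross=5.467)
θ=346°: ex = (C−B)/|BC| = (-0.9892,0.1468); ey = (-0.1468,-0.9892)
θ=346°: P = B + 3.34·ex + 1.92·ey = (-1.6451,-1.8927)

θ=135°: -2.46 5.12
θ=163°: -3.35 4.16
θ=244°: -4.00 0.46
θ=346°: -1.65 -1.89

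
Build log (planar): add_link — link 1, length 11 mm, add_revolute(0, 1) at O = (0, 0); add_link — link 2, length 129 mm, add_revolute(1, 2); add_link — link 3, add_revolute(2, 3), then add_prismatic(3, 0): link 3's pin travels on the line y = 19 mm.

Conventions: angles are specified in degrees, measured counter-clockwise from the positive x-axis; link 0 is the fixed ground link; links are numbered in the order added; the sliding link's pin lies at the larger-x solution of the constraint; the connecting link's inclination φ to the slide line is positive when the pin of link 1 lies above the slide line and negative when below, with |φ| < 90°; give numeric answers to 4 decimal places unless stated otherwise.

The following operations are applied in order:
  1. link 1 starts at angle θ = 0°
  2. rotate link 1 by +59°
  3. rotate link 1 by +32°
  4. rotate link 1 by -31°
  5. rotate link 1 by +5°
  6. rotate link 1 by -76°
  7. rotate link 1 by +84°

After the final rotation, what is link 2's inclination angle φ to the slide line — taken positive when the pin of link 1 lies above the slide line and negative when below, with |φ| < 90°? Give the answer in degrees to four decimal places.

geometry: r = 11 mm, L = 129 mm, e = 19 mm; θ starts at 0°
rotate link 1 by +59°: θ ← 0° +59° = 59°
rotate link 1 by +32°: θ ← 59° +32° = 91°
rotate link 1 by -31°: θ ← 91° -31° = 60°
rotate link 1 by +5°: θ ← 60° +5° = 65°
rotate link 1 by -76°: θ ← 65° -76° = -11°
rotate link 1 by +84°: θ ← -11° +84° = 73°
h = r sin θ − e = 10.519352 − 19 = -8.480648
sin φ = h / L = -8.480648 / 129 = -0.06574145
φ = arcsin(-0.06574145) = -3.769426°

-3.7694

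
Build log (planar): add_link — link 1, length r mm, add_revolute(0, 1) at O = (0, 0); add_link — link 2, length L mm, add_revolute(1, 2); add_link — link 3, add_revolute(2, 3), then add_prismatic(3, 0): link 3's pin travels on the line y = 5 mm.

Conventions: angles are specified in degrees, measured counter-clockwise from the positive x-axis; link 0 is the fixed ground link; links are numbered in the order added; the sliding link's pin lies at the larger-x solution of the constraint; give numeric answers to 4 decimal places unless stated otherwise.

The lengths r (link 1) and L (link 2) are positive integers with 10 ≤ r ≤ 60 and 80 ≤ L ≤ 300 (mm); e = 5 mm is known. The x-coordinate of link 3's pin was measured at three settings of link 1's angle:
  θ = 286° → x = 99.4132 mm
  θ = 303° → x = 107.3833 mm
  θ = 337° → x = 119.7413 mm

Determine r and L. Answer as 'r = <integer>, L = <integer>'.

constraint per measurement: (x − r cos θ)² + (r sin θ − e)² = L²
subtracting the θ₁ and θ₂ equations cancels the r² and L² terms:
r = (x₁² − x₂²) / (2[(x₁cos θ₁ + e sin θ₁) − (x₂cos θ₂ + e sin θ₂)]) = 25.9999 → r = 26
L² = (x₁ − r cos θ₁)² + (r sin θ₁ − e)² = 9409.0088 → L = 97.0000 → L = 97
check at θ₃=337°: x = 119.7413 (printed 119.7413) ✓

r = 26, L = 97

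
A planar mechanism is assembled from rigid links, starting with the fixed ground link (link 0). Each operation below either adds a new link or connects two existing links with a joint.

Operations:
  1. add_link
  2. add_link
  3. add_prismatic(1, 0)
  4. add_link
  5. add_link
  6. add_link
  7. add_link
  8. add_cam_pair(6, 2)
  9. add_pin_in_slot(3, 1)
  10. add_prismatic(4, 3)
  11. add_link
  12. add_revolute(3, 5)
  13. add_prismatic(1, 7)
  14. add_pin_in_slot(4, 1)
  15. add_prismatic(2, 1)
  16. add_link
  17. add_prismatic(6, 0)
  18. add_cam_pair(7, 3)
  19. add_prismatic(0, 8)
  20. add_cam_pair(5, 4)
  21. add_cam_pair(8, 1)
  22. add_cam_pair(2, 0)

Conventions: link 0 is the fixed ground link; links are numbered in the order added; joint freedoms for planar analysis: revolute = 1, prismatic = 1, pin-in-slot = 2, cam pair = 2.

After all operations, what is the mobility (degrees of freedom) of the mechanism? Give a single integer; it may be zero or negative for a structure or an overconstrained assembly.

link 0 = ground. State L|J1|J2 = 1|0|0
+link1  2|0|0
+link2  3|0|0
P(1,0) f=1→J1  3|1|0
+link3  4|1|0
+link4  5|1|0
+link5  6|1|0
+link6  7|1|0
C(6,2) f=2→J2  7|1|1
PS(3,1) f=2→J2  7|1|2
P(4,3) f=1→J1  7|2|2
+link7  8|2|2
R(3,5) f=1→J1  8|3|2
P(1,7) f=1→J1  8|4|2
PS(4,1) f=2→J2  8|4|3
P(2,1) f=1→J1  8|5|3
+link8  9|5|3
P(6,0) f=1→J1  9|6|3
C(7,3) f=2→J2  9|6|4
P(0,8) f=1→J1  9|7|4
C(5,4) f=2→J2  9|7|5
C(8,1) f=2→J2  9|7|6
C(2,0) f=2→J2  9|7|7
M = 3(9−1)−2·7−7 = 24−14−7 = 3

M = 3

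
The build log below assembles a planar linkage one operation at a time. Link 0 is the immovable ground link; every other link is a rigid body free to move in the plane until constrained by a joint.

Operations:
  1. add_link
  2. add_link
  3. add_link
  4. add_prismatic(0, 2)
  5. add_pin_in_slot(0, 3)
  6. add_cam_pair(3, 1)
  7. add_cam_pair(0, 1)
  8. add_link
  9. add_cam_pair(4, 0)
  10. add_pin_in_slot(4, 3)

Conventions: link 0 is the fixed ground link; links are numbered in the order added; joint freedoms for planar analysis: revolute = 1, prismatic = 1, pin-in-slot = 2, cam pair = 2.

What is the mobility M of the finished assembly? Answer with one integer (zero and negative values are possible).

ground; <1,0,0>
#1 <2,0,0>
#2 <3,0,0>
#3 <4,0,0>
P:0↔2 J1 <4,1,0>
PS:0↔3 J2 <4,1,1>
C:3↔1 J2 <4,1,2>
C:0↔1 J2 <4,1,3>
#4 <5,1,3>
C:4↔0 J2 <5,1,4>
PS:4↔3 J2 <5,1,5>
3×4 − 2×1 − 1×5 = 5

M = 5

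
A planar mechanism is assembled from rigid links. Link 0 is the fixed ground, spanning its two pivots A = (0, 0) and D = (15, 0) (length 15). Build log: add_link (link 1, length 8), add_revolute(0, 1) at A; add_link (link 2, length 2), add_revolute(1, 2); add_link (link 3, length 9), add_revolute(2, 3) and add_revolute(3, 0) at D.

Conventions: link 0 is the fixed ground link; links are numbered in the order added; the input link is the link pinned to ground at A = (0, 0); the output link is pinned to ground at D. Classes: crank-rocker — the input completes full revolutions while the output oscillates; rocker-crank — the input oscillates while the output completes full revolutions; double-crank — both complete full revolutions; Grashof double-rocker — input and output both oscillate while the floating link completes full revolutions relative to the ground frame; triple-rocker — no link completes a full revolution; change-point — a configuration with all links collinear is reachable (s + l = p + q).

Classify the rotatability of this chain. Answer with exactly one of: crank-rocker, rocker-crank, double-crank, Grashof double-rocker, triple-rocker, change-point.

lengths: ground=15, input=8, coupler=2, output=9
sorted: s=2 (shortest), l=15 (longest), p+q=17
s + l = 17 vs p + q = 17
s + l = p + q → change-point (collinear configuration reachable)

change-point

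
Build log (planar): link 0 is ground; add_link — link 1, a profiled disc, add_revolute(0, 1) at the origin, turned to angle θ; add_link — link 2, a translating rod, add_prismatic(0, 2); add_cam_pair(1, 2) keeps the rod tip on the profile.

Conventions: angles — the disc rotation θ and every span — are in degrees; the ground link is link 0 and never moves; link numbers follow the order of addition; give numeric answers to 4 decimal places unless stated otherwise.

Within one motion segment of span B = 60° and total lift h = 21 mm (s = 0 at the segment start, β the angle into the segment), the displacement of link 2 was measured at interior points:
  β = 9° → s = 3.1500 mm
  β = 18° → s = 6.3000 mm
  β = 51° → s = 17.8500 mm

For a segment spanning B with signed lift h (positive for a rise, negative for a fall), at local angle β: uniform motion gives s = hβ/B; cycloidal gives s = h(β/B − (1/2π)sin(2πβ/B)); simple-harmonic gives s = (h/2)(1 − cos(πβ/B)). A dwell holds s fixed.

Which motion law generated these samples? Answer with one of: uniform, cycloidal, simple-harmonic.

candidates at β/B = r: uniform s = h·r (linear in β); cycloidal s = h·(r − sin(2πr)/(2π)); simple-harmonic s = (h/2)(1 − cos(πr))
β=9°: printed 3.1500 | uniform 3.1500, cycloidal 0.4461, simple-harmonic 1.1444
β=18°: printed 6.3000 | uniform 6.3000, cycloidal 3.1213, simple-harmonic 4.3283
β=51°: printed 17.8500 | uniform 17.8500, cycloidal 20.5539, simple-harmonic 19.8556
only one law matches every sample → uniform

uniform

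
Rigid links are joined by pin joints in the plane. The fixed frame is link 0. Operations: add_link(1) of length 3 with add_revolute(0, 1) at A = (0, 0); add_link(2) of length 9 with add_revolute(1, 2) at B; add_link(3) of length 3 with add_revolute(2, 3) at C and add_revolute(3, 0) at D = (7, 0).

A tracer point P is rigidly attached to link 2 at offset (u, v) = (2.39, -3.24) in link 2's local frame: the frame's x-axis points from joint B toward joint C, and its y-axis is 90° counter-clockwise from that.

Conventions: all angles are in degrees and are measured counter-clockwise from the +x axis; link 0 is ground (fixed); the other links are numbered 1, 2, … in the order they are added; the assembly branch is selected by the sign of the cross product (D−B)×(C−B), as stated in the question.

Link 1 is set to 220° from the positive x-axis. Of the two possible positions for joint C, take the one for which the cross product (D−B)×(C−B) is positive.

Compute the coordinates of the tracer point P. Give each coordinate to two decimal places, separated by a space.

A=(0,0), D=(7.00,0)
B = A + 3.00·(cos220°, sin220°) = (-2.2981, -1.9284)
|BD| = 9.4960
circle(B,9.00) ∩ circle(D,3.00): a=8.5391, h=2.8433
  candidates: C₊=(5.4856,2.5897) cross=27.000; C₋=(6.6404,-2.9784) cross=-27.000
  branch + wants cross > 0 → take C=(5.4856,2.5897) (cross=27.000)
ex = (C−B)/|BC| = (0.8649,0.5020); ey = (-0.5020,0.8649)
P = B + 2.39·ex + -3.24·ey = (1.3954,-3.5307)

1.40 -3.53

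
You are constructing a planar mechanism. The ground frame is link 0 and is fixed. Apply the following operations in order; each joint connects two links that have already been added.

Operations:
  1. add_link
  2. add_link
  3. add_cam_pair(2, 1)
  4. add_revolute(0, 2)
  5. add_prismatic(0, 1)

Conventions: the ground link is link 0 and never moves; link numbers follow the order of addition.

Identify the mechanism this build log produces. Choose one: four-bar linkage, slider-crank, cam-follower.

links: 3 (incl. ground); joints: 1 revolute, 1 prismatic, 1 higher (cam) pair, forming one closed loop
3 links, revolute + prismatic + higher pair in one loop → cam-follower

cam-follower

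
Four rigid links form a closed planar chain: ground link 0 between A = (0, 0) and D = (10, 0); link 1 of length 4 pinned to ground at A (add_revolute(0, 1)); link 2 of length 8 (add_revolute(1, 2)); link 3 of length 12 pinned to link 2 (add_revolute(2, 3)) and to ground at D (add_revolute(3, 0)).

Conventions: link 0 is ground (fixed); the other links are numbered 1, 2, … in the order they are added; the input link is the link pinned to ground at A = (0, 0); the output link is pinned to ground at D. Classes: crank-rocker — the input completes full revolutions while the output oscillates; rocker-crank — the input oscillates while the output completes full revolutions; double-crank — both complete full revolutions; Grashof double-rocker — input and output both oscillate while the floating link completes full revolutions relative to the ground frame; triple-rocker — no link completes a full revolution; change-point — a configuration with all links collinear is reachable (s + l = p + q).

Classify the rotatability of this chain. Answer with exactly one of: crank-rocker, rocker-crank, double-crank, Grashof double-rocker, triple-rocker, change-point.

lengths: ground=10, input=4, coupler=8, output=12
sorted: s=4 (shortest), l=12 (longest), p+q=18
s + l = 16 vs p + q = 18
s + l < p + q (Grashof) with shortest = input link → crank-rocker

crank-rocker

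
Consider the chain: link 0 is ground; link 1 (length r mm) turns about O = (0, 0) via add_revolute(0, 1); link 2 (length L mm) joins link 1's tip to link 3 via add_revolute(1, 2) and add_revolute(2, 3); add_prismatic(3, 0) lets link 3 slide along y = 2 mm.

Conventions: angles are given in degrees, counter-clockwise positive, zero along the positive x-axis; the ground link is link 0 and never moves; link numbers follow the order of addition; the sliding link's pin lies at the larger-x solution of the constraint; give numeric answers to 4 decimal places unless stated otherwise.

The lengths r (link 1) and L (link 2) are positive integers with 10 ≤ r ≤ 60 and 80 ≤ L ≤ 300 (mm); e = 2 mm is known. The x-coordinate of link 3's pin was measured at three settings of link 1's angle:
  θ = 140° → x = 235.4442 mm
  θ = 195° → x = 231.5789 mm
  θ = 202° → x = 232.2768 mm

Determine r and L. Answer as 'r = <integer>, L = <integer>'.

constraint per measurement: (x − r cos θ)² + (r sin θ − e)² = L²
subtracting the θ₁ and θ₂ equations cancels the r² and L² terms:
r = (x₁² − x₂²) / (2[(x₁cos θ₁ + e sin θ₁) − (x₂cos θ₂ + e sin θ₂)]) = 19.9996 → r = 20
L² = (x₁ − r cos θ₁)² + (r sin θ₁ − e)² = 63000.9771 → L = 251.0000 → L = 251
check at θ₃=202°: x = 232.2768 (printed 232.2768) ✓

r = 20, L = 251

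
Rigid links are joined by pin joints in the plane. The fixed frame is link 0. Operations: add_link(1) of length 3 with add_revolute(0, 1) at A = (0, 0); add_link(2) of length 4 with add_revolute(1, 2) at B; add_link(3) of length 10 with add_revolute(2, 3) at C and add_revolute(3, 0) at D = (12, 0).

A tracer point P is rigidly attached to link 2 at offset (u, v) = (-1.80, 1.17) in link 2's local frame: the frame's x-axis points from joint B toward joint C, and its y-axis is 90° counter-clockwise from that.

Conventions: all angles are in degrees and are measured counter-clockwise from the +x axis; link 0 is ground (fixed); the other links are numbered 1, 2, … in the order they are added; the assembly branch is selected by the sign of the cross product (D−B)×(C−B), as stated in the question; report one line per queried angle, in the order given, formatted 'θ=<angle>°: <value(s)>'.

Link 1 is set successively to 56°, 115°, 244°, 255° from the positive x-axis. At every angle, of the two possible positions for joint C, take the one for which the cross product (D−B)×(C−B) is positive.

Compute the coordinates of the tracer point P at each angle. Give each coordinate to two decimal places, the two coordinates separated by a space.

A=(0,0), D=(12.00,0)
θ=56°: B = A + 3.00·(cos56°, sin56°) = (1.6776, 2.4871)
θ=56°: |BD| = 10.6178
θ=56°: circle(B,4.00) ∩ circle(D,10.00): a=1.3533, h=3.7641
θ=56°:   candidates: C₊=(3.8749,5.8295) cross=39.967; C₋=(2.1115,-1.4893) cross=-39.967
θ=56°:   branch + wants cross > 0 → take C=(3.8749,5.8295) (cross=39.967)
θ=56°: ex = (C−B)/|BC| = (0.5493,0.8356); ey = (-0.8356,0.5493)
θ=56°: P = B + -1.80·ex + 1.17·ey = (-0.2889,1.6258)
θ=115°: B = A + 3.00·(cos115°, sin115°) = (-1.2679, 2.7189)
θ=115°: |BD| = 13.5436
θ=115°: circle(B,4.00) ∩ circle(D,10.00): a=3.6707, h=1.5894
θ=115°:   candidates: C₊=(2.6472,3.5390) cross=21.526; C₋=(2.0090,0.4250) cross=-21.526
θ=115°:   branch + wants cross > 0 → take C=(2.6472,3.5390) (cross=21.526)
θ=115°: ex = (C−B)/|BC| = (0.9788,0.2050); ey = (-0.2050,0.9788)
θ=115°: P = B + -1.80·ex + 1.17·ey = (-3.2695,3.4950)
θ=244°: B = A + 3.00·(cos244°, sin244°) = (-1.3151, -2.6964)
θ=244°: |BD| = 13.5854
θ=244°: circle(B,4.00) ∩ circle(D,10.00): a=3.7011, h=1.5171
θ=244°:   candidates: C₊=(2.0113,-0.4749) cross=20.610; C₋=(2.6135,-3.4487) cross=-20.610
θ=244°:   branch + wants cross > 0 → take C=(2.0113,-0.4749) (cross=20.610)
θ=244°: ex = (C−B)/|BC| = (0.8316,0.5554); ey = (-0.5554,0.8316)
θ=244°: P = B + -1.80·ex + 1.17·ey = (-3.4618,-2.7231)
θ=255°: B = A + 3.00·(cos255°, sin255°) = (-0.7765, -2.8978)
θ=255°: |BD| = 13.1010
θ=255°: circle(B,4.00) ∩ circle(D,10.00): a=3.3446, h=2.1940
θ=255°:   candidates: C₊=(2.0000,-0.0183) cross=28.743; C₋=(2.9706,-4.2976) cross=-28.743
θ=255°:   branch + wants cross > 0 → take C=(2.0000,-0.0183) (cross=28.743)
θ=255°: ex = (C−B)/|BC| = (0.6941,0.7199); ey = (-0.7199,0.6941)
θ=255°: P = B + -1.80·ex + 1.17·ey = (-2.8681,-3.3814)

θ=56°: -0.29 1.63
θ=115°: -3.27 3.50
θ=244°: -3.46 -2.72
θ=255°: -2.87 -3.38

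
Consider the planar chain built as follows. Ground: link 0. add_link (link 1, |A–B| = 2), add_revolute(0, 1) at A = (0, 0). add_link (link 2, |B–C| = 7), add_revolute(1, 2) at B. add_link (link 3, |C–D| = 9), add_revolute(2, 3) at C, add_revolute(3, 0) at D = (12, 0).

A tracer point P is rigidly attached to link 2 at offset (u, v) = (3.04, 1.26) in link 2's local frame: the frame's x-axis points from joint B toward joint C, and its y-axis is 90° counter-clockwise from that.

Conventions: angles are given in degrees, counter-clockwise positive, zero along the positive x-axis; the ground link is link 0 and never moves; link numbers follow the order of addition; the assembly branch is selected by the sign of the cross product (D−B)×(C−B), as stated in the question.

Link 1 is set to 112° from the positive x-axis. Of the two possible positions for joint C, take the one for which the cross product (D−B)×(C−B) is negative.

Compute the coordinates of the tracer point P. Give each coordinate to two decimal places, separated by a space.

A=(0,0), D=(12.00,0)
B = A + 2.00·(cos112°, sin112°) = (-0.7492, 1.8544)
|BD| = 12.8834
circle(B,7.00) ∩ circle(D,9.00): a=5.1998, h=4.6864
  candidates: C₊=(5.0710,5.7435) cross=60.377; C₋=(3.7219,-3.5317) cross=-60.377
  branch - wants cross < 0 → take C=(3.7219,-3.5317) (cross=-60.377)
ex = (C−B)/|BC| = (0.6387,-0.7694); ey = (0.7694,0.6387)
P = B + 3.04·ex + 1.26·ey = (2.1620,0.3201)

2.16 0.32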